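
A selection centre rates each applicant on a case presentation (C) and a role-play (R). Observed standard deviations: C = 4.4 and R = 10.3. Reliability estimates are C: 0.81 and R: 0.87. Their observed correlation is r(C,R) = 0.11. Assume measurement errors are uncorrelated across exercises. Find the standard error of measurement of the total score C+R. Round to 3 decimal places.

Var(total) = 125.45 + 9.9704 = 135.42.
True-score variance = 107.98 + 9.9704 = 117.95, so reliability = 0.8710.
Error variance = 135.42 − 117.95 = 17.4701; SEM = √17.4701 = 4.180.

4.180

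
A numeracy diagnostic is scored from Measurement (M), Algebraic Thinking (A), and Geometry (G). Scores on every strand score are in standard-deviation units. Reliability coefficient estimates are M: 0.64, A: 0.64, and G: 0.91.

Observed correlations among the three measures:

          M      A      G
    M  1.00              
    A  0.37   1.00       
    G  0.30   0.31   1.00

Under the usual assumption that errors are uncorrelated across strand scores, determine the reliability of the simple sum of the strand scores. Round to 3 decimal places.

Var(M+A+G) = 3 + 2·[0.37 + 0.30 + 0.31] = 3 + 1.96 = 4.96.
Because errors are independent across components, Cov(Tᵢ,Tⱼ) = Cov(Xᵢ,Xⱼ); the off-diagonal part of the true-score variance is the same as above.
True-score variance = [0.64 + 0.64 + 0.91] + 1.96 = 2.19 + 1.96 = 4.15.
Reliability = 4.15 / 4.96 = 0.837.

0.837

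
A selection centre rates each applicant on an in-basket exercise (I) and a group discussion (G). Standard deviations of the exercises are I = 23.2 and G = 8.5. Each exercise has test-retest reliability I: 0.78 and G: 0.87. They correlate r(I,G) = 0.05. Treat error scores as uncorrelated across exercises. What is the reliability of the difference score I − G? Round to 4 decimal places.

0.7837

Var(I−G) = 23.2² + 8.5² − 2·23.2·8.5·0.05 = 610.49 − 19.72 = 590.77.
Under uncorrelated errors the observed covariances equal the true-score covariances, so only the own-variance terms attenuate.
True-score variance = [23.2²·0.78 + 8.5²·0.87] − 19.72 = 482.685 − 19.72 = 462.965.
Reliability = 462.965 / 590.77 = 0.7837.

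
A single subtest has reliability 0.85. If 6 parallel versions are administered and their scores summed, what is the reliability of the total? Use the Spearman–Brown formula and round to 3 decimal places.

ρ_k = kρ / (1 + (k−1)ρ) = 6·0.85 / (1 + 5·0.85) = 5.100 / 5.250 = 0.971.

0.971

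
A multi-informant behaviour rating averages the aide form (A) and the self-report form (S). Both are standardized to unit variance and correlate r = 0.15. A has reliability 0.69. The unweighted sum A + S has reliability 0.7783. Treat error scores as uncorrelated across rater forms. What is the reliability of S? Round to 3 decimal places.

Var(A+S) = 2 + 2·0.15 = 2.300.
True-score variance = ρ_A + ρ_S + 2·0.15, so 0.7783 = (0.69 + ρ_S + 0.30) / 2.300.
ρ_S = 0.7783·2.300 − 0.69 − 0.30 = 0.800.

0.800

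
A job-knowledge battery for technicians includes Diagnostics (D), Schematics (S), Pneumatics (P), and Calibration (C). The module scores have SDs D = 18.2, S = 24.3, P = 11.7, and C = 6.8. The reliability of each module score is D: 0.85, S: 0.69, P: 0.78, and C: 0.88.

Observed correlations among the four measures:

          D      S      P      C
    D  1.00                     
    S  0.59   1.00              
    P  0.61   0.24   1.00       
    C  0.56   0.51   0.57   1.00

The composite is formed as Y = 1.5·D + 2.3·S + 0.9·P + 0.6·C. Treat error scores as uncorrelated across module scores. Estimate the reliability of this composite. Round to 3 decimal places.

0.838

Var(Y) = 1.5²·18.2² + 2.3²·24.3² + 0.9²·11.7² + 0.6²·6.8² + 2·[3.45·18.2·24.3·0.59 + 1.35·18.2·11.7·0.61 + 0.9·18.2·6.8·0.56 + 2.07·24.3·11.7·0.24 + 1.38·24.3·6.8·0.51 + 0.54·11.7·6.8·0.57] = 3996.51 + 2839.96 = 6836.47.
Under uncorrelated errors the observed covariances equal the true-score covariances, so only the own-variance terms attenuate.
True-score variance = [1.5²·18.2²·0.85 + 2.3²·24.3²·0.69 + 0.9²·11.7²·0.78 + 0.6²·6.8²·0.88] + 2839.96 = 2889.98 + 2839.96 = 5729.94.
Reliability = 5729.94 / 6836.47 = 0.838.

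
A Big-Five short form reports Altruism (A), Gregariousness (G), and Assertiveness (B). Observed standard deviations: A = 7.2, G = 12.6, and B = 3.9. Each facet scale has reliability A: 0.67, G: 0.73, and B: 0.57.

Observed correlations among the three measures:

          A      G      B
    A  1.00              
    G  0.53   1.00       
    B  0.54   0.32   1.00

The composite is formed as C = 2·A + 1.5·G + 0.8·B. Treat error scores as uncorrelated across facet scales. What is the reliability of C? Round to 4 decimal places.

Var(C) = 2²·7.2² + 1.5²·12.6² + 0.8²·3.9² + 2·[3·7.2·12.6·0.53 + 1.6·7.2·3.9·0.54 + 1.2·12.6·3.9·0.32] = 574.304 + 374.751 = 949.056.
Under uncorrelated errors the observed covariances equal the true-score covariances, so only the own-variance terms attenuate.
True-score variance = [2²·7.2²·0.67 + 1.5²·12.6²·0.73 + 0.8²·3.9²·0.57] + 374.751 = 405.243 + 374.751 = 779.994.
Reliability = 779.994 / 949.056 = 0.8219.

0.8219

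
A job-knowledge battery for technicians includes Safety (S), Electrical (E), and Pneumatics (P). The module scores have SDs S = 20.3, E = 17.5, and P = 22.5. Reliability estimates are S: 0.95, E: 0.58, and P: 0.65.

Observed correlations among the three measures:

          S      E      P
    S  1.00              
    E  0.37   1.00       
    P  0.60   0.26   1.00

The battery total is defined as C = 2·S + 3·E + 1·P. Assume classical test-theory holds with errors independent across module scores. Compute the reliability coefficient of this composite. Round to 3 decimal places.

Var(C) = 2²·20.3² + 3²·17.5² + 22.5² + 2·[6·20.3·17.5·0.37 + 2·20.3·22.5·0.60 + 3·17.5·22.5·0.26] = 4910.86 + 3287.76 = 8198.62.
Because errors are independent across components, Cov(Tᵢ,Tⱼ) = Cov(Xᵢ,Xⱼ); the off-diagonal part of the true-score variance is the same as above.
True-score variance = [2²·20.3²·0.95 + 3²·17.5²·0.58 + 22.5²·0.65] + 3287.76 = 3493.63 + 3287.76 = 6781.39.
Reliability = 6781.39 / 8198.62 = 0.827.

0.827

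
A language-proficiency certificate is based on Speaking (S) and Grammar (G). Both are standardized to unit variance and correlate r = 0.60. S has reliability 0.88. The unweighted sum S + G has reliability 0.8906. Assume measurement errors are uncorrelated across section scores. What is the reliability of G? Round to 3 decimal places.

0.770

Var(S+G) = 2 + 2·0.60 = 3.200.
True-score variance = ρ_S + ρ_G + 2·0.60, so 0.8906 = (0.88 + ρ_G + 1.20) / 3.200.
ρ_G = 0.8906·3.200 − 0.88 − 1.20 = 0.770.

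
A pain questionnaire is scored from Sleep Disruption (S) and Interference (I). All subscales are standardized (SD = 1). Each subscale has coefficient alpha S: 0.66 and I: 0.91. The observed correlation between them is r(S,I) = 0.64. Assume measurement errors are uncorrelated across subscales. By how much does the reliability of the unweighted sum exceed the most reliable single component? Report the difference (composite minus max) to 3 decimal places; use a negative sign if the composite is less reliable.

-0.041

Var(sum) = 2 + 1.28 = 3.28; true-score variance = 1.57 + 1.28 = 2.85; composite reliability = 0.8689.
Max component reliability = 0.9100.
Difference = 0.8689 − 0.9100 = -0.041.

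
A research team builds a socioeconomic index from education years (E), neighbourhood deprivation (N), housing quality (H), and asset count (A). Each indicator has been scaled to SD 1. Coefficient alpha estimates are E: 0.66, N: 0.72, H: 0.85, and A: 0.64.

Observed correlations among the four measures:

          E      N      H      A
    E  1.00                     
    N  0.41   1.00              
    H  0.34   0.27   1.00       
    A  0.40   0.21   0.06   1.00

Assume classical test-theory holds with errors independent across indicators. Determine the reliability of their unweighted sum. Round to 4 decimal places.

0.8469

Var(E+N+H+A) = 4 + 2·[0.41 + 0.34 + 0.40 + 0.27 + 0.21 + 0.06] = 4 + 3.38 = 7.38.
With uncorrelated errors the cross-covariances are all true-score covariance, so they carry over unchanged; only the diagonal terms shrink to ρᵢσᵢ².
True-score variance = [0.66 + 0.72 + 0.85 + 0.64] + 3.38 = 2.87 + 3.38 = 6.25.
Reliability = 6.25 / 7.38 = 0.8469.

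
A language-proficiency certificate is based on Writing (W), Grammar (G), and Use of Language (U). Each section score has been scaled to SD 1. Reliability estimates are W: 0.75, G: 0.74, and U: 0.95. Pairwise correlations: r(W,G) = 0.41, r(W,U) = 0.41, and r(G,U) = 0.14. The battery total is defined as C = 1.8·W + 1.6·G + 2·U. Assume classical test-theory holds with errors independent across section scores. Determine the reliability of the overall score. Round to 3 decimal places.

Var(C) = 1.8² + 1.6² + 2² + 2·[2.88·0.41 + 3.6·0.41 + 3.2·0.14] = 9.8 + 6.2096 = 16.0096.
Under uncorrelated errors the observed covariances equal the true-score covariances, so only the own-variance terms attenuate.
True-score variance = [1.8²·0.75 + 1.6²·0.74 + 2²·0.95] + 6.2096 = 8.1244 + 6.2096 = 14.334.
Reliability = 14.334 / 16.0096 = 0.895.

0.895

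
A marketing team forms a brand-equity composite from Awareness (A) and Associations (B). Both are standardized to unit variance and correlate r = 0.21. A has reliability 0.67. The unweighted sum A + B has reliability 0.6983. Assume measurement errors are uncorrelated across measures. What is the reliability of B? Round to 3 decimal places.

Var(A+B) = 2 + 2·0.21 = 2.420.
True-score variance = ρ_A + ρ_B + 2·0.21, so 0.6983 = (0.67 + ρ_B + 0.42) / 2.420.
ρ_B = 0.6983·2.420 − 0.67 − 0.42 = 0.600.

0.600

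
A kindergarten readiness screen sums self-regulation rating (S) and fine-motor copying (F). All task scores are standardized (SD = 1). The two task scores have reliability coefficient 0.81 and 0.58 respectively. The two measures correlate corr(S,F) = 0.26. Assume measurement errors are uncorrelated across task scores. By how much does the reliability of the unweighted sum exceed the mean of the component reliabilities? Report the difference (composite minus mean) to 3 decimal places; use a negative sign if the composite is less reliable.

Var(sum) = 2 + 0.52 = 2.52; true-score variance = 1.39 + 0.52 = 1.91; composite reliability = 0.7579.
Mean component reliability = 0.6950.
Difference = 0.7579 − 0.6950 = 0.063.

0.063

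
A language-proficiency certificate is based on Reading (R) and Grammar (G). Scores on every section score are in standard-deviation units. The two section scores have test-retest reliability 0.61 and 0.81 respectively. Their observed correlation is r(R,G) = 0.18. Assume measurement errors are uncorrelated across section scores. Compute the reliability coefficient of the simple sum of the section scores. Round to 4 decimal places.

Var(R+G) = 2 + 2·[0.18] = 2 + 0.36 = 2.36.
Because errors are independent across components, Cov(Tᵢ,Tⱼ) = Cov(Xᵢ,Xⱼ); the off-diagonal part of the true-score variance is the same as above.
True-score variance = [0.61 + 0.81] + 0.36 = 1.42 + 0.36 = 1.78.
Reliability = 1.78 / 2.36 = 0.7542.

0.7542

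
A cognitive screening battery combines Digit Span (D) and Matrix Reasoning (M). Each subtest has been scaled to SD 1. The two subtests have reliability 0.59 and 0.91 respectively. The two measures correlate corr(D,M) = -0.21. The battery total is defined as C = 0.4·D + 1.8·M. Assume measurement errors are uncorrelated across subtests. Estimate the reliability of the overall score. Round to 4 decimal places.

0.8847

Var(C) = 0.4² + 1.8² + 2·[0.72·(-0.21)] = 3.4 − 0.3024 = 3.0976.
Because errors are independent across components, Cov(Tᵢ,Tⱼ) = Cov(Xᵢ,Xⱼ); the off-diagonal part of the true-score variance is the same as above.
True-score variance = [0.4²·0.59 + 1.8²·0.91] − 0.3024 = 3.0428 − 0.3024 = 2.7404.
Reliability = 2.7404 / 3.0976 = 0.8847.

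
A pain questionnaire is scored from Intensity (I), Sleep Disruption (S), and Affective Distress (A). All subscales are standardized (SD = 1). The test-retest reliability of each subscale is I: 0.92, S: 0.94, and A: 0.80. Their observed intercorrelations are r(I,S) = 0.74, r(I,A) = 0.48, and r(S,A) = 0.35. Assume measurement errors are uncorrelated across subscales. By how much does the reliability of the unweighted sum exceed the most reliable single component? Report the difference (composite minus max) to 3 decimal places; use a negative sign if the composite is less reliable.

Var(sum) = 3 + 3.14 = 6.14; true-score variance = 2.66 + 3.14 = 5.8; composite reliability = 0.9446.
Max component reliability = 0.9400.
Difference = 0.9446 − 0.9400 = 0.005.

0.005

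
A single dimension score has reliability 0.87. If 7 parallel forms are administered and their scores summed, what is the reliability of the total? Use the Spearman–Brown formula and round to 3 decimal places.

ρ_k = kρ / (1 + (k−1)ρ) = 7·0.87 / (1 + 6·0.87) = 6.090 / 6.220 = 0.979.

0.979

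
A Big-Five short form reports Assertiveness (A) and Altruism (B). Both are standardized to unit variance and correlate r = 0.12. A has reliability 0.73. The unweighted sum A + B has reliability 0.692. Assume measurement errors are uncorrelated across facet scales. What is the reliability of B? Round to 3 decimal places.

Var(A+B) = 2 + 2·0.12 = 2.240.
True-score variance = ρ_A + ρ_B + 2·0.12, so 0.692 = (0.73 + ρ_B + 0.24) / 2.240.
ρ_B = 0.692·2.240 − 0.73 − 0.24 = 0.580.

0.580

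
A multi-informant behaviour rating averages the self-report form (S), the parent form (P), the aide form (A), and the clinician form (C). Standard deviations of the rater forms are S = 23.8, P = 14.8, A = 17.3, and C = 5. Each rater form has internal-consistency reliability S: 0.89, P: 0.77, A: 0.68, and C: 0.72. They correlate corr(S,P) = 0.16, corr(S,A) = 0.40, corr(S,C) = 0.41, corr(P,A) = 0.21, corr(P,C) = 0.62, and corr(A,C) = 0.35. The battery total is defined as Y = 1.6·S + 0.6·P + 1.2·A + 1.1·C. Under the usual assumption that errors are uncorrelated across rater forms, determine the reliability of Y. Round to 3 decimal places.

0.896

Var(Y) = 1.6²·23.8² + 0.6²·14.8² + 1.2²·17.3² + 1.1²·5² + 2·[0.96·23.8·14.8·0.16 + 1.92·23.8·17.3·0.40 + 1.76·23.8·5·0.41 + 0.72·14.8·17.3·0.21 + 0.66·14.8·5·0.62 + 1.32·17.3·5·0.35] = 1990.17 + 1130.3 = 3120.46.
Under uncorrelated errors the observed covariances equal the true-score covariances, so only the own-variance terms attenuate.
True-score variance = [1.6²·23.8²·0.89 + 0.6²·14.8²·0.77 + 1.2²·17.3²·0.68 + 1.1²·5²·0.72] + 1130.3 = 1666.14 + 1130.3 = 2796.44.
Reliability = 2796.44 / 3120.46 = 0.896.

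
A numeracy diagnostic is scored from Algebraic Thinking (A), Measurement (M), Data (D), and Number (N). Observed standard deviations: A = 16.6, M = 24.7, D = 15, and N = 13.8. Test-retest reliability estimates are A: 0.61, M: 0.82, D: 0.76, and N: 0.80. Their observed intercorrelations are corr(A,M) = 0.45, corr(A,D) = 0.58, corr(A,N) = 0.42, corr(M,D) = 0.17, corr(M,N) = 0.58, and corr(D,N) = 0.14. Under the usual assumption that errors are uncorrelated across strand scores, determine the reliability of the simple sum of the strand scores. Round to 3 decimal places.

0.887

Var(A+M+D+N) = 16.6² + 24.7² + 15² + 13.8² + 2·[16.6·24.7·0.45 + 16.6·15·0.58 + 16.6·13.8·0.42 + 24.7·15·0.17 + 24.7·13.8·0.58 + 15·13.8·0.14] = 1301.09 + 1429.61 = 2730.7.
With uncorrelated errors the cross-covariances are all true-score covariance, so they carry over unchanged; only the diagonal terms shrink to ρᵢσᵢ².
True-score variance = [16.6²·0.61 + 24.7²·0.82 + 15²·0.76 + 13.8²·0.80] + 1429.61 = 991.717 + 1429.61 = 2421.33.
Reliability = 2421.33 / 2730.7 = 0.887.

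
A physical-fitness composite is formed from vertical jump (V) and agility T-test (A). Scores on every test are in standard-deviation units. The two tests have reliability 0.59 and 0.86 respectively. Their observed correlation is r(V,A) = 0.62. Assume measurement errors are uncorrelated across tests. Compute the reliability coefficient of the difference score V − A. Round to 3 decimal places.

0.276

Var(V−A) = 1 + 1 − 2·0.62 = 2 − 1.24 = 0.76.
With uncorrelated errors the cross-covariances are all true-score covariance, so they carry over unchanged; only the diagonal terms shrink to ρᵢσᵢ².
True-score variance = [0.59 + 0.86] − 1.24 = 1.45 − 1.24 = 0.21.
Reliability = 0.21 / 0.76 = 0.276.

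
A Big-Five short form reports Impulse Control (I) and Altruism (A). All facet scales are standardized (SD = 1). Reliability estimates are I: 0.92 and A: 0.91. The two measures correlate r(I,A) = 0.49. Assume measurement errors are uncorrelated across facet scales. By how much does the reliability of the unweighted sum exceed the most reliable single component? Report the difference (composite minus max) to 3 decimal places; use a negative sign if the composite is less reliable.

Var(sum) = 2 + 0.98 = 2.98; true-score variance = 1.83 + 0.98 = 2.81; composite reliability = 0.9430.
Max component reliability = 0.9200.
Difference = 0.9430 − 0.9200 = 0.023.

0.023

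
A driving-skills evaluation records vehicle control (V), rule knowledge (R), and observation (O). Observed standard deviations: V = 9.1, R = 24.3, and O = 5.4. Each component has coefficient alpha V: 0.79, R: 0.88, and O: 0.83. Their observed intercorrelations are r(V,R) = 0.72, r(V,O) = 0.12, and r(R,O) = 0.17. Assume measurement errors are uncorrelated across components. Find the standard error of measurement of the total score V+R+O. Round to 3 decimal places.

Var(total) = 702.46 + 374.836 = 1077.3.
True-score variance = 609.254 + 374.836 = 984.09, so reliability = 0.9135.
Error variance = 1077.3 − 984.09 = 93.2061; SEM = √93.2061 = 9.654.

9.654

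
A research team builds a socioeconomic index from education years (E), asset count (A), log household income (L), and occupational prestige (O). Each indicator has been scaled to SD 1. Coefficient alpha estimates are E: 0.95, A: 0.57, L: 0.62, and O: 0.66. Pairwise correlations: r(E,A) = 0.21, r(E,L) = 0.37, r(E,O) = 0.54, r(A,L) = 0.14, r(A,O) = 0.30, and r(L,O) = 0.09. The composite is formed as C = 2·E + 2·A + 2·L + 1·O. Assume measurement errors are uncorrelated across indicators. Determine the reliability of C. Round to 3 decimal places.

0.832

Var(C) = 2² + 2² + 2² + 1 + 2·[4·0.21 + 4·0.37 + 2·0.54 + 4·0.14 + 2·0.30 + 2·0.09] = 13 + 9.48 = 22.48.
Under uncorrelated errors the observed covariances equal the true-score covariances, so only the own-variance terms attenuate.
True-score variance = [2²·0.95 + 2²·0.57 + 2²·0.62 + 0.66] + 9.48 = 9.22 + 9.48 = 18.7.
Reliability = 18.7 / 22.48 = 0.832.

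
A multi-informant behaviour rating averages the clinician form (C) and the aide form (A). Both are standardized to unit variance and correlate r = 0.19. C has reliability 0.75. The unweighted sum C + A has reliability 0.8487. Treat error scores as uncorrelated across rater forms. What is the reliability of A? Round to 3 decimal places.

Var(C+A) = 2 + 2·0.19 = 2.380.
True-score variance = ρ_C + ρ_A + 2·0.19, so 0.8487 = (0.75 + ρ_A + 0.38) / 2.380.
ρ_A = 0.8487·2.380 − 0.75 − 0.38 = 0.890.

0.890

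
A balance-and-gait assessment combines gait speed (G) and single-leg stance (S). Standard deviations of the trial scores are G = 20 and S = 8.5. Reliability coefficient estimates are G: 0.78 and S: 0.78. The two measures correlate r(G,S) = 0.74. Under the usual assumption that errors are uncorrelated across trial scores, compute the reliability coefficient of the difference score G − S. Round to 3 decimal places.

Var(G−S) = 20² + 8.5² − 2·20·8.5·0.74 = 472.25 − 251.6 = 220.65.
Under uncorrelated errors the observed covariances equal the true-score covariances, so only the own-variance terms attenuate.
True-score variance = [20²·0.78 + 8.5²·0.78] − 251.6 = 368.355 − 251.6 = 116.755.
Reliability = 116.755 / 220.65 = 0.529.

0.529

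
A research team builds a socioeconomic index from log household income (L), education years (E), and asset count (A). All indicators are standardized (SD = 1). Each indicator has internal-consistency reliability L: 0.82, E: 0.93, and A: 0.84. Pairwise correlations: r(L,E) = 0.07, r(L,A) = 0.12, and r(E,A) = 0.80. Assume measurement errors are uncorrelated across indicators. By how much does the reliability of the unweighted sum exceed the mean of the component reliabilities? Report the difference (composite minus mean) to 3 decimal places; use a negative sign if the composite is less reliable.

Var(sum) = 3 + 1.98 = 4.98; true-score variance = 2.59 + 1.98 = 4.57; composite reliability = 0.9177.
Mean component reliability = 0.8633.
Difference = 0.9177 − 0.8633 = 0.054.

0.054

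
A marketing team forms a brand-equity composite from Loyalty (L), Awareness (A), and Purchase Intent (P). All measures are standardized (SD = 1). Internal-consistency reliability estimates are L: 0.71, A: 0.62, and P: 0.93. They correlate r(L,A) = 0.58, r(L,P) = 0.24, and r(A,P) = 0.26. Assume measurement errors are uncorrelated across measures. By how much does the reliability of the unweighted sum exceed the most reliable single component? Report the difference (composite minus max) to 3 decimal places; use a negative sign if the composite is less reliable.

Var(sum) = 3 + 2.16 = 5.16; true-score variance = 2.26 + 2.16 = 4.42; composite reliability = 0.8566.
Max component reliability = 0.9300.
Difference = 0.8566 − 0.9300 = -0.073.

-0.073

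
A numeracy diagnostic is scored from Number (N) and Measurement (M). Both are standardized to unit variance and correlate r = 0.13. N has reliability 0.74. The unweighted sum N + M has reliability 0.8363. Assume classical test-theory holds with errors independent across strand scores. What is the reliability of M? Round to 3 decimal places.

0.890

Var(N+M) = 2 + 2·0.13 = 2.260.
True-score variance = ρ_N + ρ_M + 2·0.13, so 0.8363 = (0.74 + ρ_M + 0.26) / 2.260.
ρ_M = 0.8363·2.260 − 0.74 − 0.26 = 0.890.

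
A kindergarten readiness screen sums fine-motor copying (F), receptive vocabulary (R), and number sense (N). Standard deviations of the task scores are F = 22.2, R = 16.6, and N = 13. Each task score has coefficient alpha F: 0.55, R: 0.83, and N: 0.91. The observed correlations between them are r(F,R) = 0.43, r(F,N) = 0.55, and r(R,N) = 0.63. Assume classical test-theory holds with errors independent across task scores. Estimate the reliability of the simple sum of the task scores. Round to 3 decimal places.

Var(F+R+N) = 22.2² + 16.6² + 13² + 2·[22.2·16.6·0.43 + 22.2·13·0.55 + 16.6·13·0.63] = 937.4 + 906.295 = 1843.7.
Because errors are independent across components, Cov(Tᵢ,Tⱼ) = Cov(Xᵢ,Xⱼ); the off-diagonal part of the true-score variance is the same as above.
True-score variance = [22.2²·0.55 + 16.6²·0.83 + 13²·0.91] + 906.295 = 653.567 + 906.295 = 1559.86.
Reliability = 1559.86 / 1843.7 = 0.846.

0.846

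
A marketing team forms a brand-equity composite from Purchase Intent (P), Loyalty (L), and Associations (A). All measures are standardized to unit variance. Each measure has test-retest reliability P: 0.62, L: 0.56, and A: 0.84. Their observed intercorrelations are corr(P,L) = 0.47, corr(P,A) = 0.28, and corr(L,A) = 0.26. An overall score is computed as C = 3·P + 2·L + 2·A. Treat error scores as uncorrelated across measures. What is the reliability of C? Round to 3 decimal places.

Var(C) = 3² + 2² + 2² + 2·[6·0.47 + 6·0.28 + 4·0.26] = 17 + 11.08 = 28.08.
With uncorrelated errors the cross-covariances are all true-score covariance, so they carry over unchanged; only the diagonal terms shrink to ρᵢσᵢ².
True-score variance = [3²·0.62 + 2²·0.56 + 2²·0.84] + 11.08 = 11.18 + 11.08 = 22.26.
Reliability = 22.26 / 28.08 = 0.793.

0.793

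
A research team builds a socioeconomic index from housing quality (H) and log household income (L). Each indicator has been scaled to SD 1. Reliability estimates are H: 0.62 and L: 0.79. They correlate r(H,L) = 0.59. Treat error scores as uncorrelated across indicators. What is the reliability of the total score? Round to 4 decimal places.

0.8145

Var(H+L) = 2 + 2·[0.59] = 2 + 1.18 = 3.18.
Because errors are independent across components, Cov(Tᵢ,Tⱼ) = Cov(Xᵢ,Xⱼ); the off-diagonal part of the true-score variance is the same as above.
True-score variance = [0.62 + 0.79] + 1.18 = 1.41 + 1.18 = 2.59.
Reliability = 2.59 / 3.18 = 0.8145.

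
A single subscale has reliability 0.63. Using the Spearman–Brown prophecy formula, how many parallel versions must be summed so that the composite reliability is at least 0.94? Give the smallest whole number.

10

k ≥ ρ*(1−ρ₁)/(ρ₁(1−ρ*)) = 0.94·0.37 / (0.63·0.06) = 9.201.
Smallest integer k = 10.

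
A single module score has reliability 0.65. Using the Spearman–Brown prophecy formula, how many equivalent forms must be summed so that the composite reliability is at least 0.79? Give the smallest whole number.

3

k ≥ ρ*(1−ρ₁)/(ρ₁(1−ρ*)) = 0.79·0.35 / (0.65·0.21) = 2.026.
Smallest integer k = 3.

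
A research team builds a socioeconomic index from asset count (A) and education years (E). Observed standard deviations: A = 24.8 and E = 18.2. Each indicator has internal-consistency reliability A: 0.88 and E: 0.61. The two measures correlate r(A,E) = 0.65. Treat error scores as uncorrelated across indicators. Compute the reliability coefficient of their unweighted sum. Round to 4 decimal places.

0.8676

Var(A+E) = 24.8² + 18.2² + 2·[24.8·18.2·0.65] = 946.28 + 586.768 = 1533.05.
Because errors are independent across components, Cov(Tᵢ,Tⱼ) = Cov(Xᵢ,Xⱼ); the off-diagonal part of the true-score variance is the same as above.
True-score variance = [24.8²·0.88 + 18.2²·0.61] + 586.768 = 743.292 + 586.768 = 1330.06.
Reliability = 1330.06 / 1533.05 = 0.8676.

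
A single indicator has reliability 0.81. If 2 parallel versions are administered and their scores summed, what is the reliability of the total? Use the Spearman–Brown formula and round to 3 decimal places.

ρ_k = kρ / (1 + (k−1)ρ) = 2·0.81 / (1 + 1·0.81) = 1.620 / 1.810 = 0.895.

0.895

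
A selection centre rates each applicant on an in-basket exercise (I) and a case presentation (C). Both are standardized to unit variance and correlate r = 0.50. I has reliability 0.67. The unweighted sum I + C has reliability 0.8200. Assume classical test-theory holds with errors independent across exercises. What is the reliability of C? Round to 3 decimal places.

0.790

Var(I+C) = 2 + 2·0.50 = 3.000.
True-score variance = ρ_I + ρ_C + 2·0.50, so 0.8200 = (0.67 + ρ_C + 1.00) / 3.000.
ρ_C = 0.8200·3.000 − 0.67 − 1.00 = 0.790.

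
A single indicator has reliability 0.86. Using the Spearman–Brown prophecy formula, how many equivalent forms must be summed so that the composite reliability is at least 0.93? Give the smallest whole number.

k ≥ ρ*(1−ρ₁)/(ρ₁(1−ρ*)) = 0.93·0.14 / (0.86·0.07) = 2.163.
Smallest integer k = 3.

3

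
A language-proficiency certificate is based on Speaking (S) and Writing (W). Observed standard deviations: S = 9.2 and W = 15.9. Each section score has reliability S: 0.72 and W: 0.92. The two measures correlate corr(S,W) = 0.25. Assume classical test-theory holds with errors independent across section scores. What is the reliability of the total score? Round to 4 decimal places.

0.8930

Var(S+W) = 9.2² + 15.9² + 2·[9.2·15.9·0.25] = 337.45 + 73.14 = 410.59.
Because errors are independent across components, Cov(Tᵢ,Tⱼ) = Cov(Xᵢ,Xⱼ); the off-diagonal part of the true-score variance is the same as above.
True-score variance = [9.2²·0.72 + 15.9²·0.92] + 73.14 = 293.526 + 73.14 = 366.666.
Reliability = 366.666 / 410.59 = 0.8930.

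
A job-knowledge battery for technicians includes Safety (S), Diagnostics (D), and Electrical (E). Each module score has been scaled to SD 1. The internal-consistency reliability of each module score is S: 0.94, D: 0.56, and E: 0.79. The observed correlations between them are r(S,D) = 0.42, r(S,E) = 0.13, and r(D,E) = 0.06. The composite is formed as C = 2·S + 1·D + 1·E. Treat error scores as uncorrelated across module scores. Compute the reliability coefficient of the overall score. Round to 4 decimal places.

Var(C) = 2² + 1 + 1 + 2·[2·0.42 + 2·0.13 + 0.06] = 6 + 2.32 = 8.32.
With uncorrelated errors the cross-covariances are all true-score covariance, so they carry over unchanged; only the diagonal terms shrink to ρᵢσᵢ².
True-score variance = [2²·0.94 + 0.56 + 0.79] + 2.32 = 5.11 + 2.32 = 7.43.
Reliability = 7.43 / 8.32 = 0.8930.

0.8930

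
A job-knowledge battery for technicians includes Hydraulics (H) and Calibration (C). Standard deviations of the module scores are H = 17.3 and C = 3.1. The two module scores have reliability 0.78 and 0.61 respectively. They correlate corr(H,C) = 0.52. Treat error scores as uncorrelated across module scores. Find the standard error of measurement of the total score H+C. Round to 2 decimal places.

Var(total) = 308.9 + 55.7752 = 364.675.
True-score variance = 239.308 + 55.7752 = 295.084, so reliability = 0.8092.
Error variance = 364.675 − 295.084 = 69.5917; SEM = √69.5917 = 8.34.

8.34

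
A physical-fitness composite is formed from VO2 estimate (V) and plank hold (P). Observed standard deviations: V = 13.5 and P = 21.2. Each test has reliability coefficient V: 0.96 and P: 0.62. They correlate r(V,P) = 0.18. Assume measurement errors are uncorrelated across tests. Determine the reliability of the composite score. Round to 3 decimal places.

0.758

Var(V+P) = 13.5² + 21.2² + 2·[13.5·21.2·0.18] = 631.69 + 103.032 = 734.722.
With uncorrelated errors the cross-covariances are all true-score covariance, so they carry over unchanged; only the diagonal terms shrink to ρᵢσᵢ².
True-score variance = [13.5²·0.96 + 21.2²·0.62] + 103.032 = 453.613 + 103.032 = 556.645.
Reliability = 556.645 / 734.722 = 0.758.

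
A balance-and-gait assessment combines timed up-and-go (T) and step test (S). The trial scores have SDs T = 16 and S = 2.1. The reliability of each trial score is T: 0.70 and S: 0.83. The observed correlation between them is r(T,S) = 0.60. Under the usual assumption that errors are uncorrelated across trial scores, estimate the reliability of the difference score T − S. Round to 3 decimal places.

0.648

Var(T−S) = 16² + 2.1² − 2·16·2.1·0.60 = 260.41 − 40.32 = 220.09.
Under uncorrelated errors the observed covariances equal the true-score covariances, so only the own-variance terms attenuate.
True-score variance = [16²·0.70 + 2.1²·0.83] − 40.32 = 182.86 − 40.32 = 142.54.
Reliability = 142.54 / 220.09 = 0.648.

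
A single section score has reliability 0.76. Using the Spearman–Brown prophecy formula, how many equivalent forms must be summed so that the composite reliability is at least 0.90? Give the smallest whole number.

3

k ≥ ρ*(1−ρ₁)/(ρ₁(1−ρ*)) = 0.90·0.24 / (0.76·0.10) = 2.842.
Smallest integer k = 3.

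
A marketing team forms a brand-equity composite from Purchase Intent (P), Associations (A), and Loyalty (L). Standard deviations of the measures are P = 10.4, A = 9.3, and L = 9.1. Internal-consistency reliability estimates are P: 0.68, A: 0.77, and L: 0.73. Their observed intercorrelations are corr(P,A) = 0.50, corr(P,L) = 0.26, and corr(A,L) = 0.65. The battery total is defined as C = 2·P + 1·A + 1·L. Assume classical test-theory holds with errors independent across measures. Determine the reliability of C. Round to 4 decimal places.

0.8200

Var(C) = 2²·10.4² + 9.3² + 9.1² + 2·[2·10.4·9.3·0.50 + 2·10.4·9.1·0.26 + 9.3·9.1·0.65] = 601.94 + 401.885 = 1003.82.
Because errors are independent across components, Cov(Tᵢ,Tⱼ) = Cov(Xᵢ,Xⱼ); the off-diagonal part of the true-score variance is the same as above.
True-score variance = [2²·10.4²·0.68 + 9.3²·0.77 + 9.1²·0.73] + 401.885 = 421.244 + 401.885 = 823.128.
Reliability = 823.128 / 1003.82 = 0.8200.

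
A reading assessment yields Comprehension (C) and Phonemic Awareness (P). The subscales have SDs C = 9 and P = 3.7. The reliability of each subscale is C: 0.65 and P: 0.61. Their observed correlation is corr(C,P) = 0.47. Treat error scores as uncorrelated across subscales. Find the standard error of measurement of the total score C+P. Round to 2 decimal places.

5.80

Var(total) = 94.69 + 31.302 = 125.992.
True-score variance = 61.0009 + 31.302 = 92.3029, so reliability = 0.7326.
Error variance = 125.992 − 92.3029 = 33.6891; SEM = √33.6891 = 5.80.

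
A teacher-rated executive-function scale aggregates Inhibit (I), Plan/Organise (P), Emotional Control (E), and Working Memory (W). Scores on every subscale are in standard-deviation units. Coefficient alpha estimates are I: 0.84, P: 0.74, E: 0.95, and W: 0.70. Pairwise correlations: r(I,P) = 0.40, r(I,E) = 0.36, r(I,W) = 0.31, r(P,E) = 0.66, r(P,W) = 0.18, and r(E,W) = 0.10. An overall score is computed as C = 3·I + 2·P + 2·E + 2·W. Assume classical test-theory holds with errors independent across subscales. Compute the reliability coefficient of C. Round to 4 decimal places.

Var(C) = 3² + 2² + 2² + 2² + 2·[6·0.40 + 6·0.36 + 6·0.31 + 4·0.66 + 4·0.18 + 4·0.10] = 21 + 20.36 = 41.36.
Because errors are independent across components, Cov(Tᵢ,Tⱼ) = Cov(Xᵢ,Xⱼ); the off-diagonal part of the true-score variance is the same as above.
True-score variance = [3²·0.84 + 2²·0.74 + 2²·0.95 + 2²·0.70] + 20.36 = 17.12 + 20.36 = 37.48.
Reliability = 37.48 / 41.36 = 0.9062.

0.9062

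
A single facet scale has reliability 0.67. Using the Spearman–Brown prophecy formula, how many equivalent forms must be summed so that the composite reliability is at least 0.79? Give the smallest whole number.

2

k ≥ ρ*(1−ρ₁)/(ρ₁(1−ρ*)) = 0.79·0.33 / (0.67·0.21) = 1.853.
Smallest integer k = 2.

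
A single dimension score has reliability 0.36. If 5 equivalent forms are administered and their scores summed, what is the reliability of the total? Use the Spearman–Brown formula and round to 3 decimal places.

0.738

ρ_k = kρ / (1 + (k−1)ρ) = 5·0.36 / (1 + 4·0.36) = 1.800 / 2.440 = 0.738.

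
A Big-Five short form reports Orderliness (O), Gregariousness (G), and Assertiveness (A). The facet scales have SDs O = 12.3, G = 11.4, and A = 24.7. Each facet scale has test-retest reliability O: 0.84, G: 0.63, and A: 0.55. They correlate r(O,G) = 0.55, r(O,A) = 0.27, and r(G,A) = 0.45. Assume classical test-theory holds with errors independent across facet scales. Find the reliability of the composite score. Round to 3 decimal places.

0.763

Var(O+G+A) = 12.3² + 11.4² + 24.7² + 2·[12.3·11.4·0.55 + 12.3·24.7·0.27 + 11.4·24.7·0.45] = 891.34 + 571.721 = 1463.06.
Because errors are independent across components, Cov(Tᵢ,Tⱼ) = Cov(Xᵢ,Xⱼ); the off-diagonal part of the true-score variance is the same as above.
True-score variance = [12.3²·0.84 + 11.4²·0.63 + 24.7²·0.55] + 571.721 = 544.508 + 571.721 = 1116.23.
Reliability = 1116.23 / 1463.06 = 0.763.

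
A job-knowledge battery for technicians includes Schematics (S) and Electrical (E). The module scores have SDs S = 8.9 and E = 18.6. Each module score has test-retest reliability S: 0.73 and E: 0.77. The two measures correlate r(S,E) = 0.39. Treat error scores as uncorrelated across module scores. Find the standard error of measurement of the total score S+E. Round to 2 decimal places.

Var(total) = 425.17 + 129.121 = 554.291.
True-score variance = 324.213 + 129.121 = 453.334, so reliability = 0.8179.
Error variance = 554.291 − 453.334 = 100.958; SEM = √100.958 = 10.05.

10.05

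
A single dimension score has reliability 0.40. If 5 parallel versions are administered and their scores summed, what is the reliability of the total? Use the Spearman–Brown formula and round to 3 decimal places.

ρ_k = kρ / (1 + (k−1)ρ) = 5·0.40 / (1 + 4·0.40) = 2.000 / 2.600 = 0.769.

0.769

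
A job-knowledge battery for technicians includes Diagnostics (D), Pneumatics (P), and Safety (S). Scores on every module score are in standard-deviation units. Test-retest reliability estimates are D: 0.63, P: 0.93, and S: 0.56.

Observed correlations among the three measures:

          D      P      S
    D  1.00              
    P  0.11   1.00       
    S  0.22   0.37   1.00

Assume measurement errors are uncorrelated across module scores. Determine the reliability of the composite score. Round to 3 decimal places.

Var(D+P+S) = 3 + 2·[0.11 + 0.22 + 0.37] = 3 + 1.4 = 4.4.
Under uncorrelated errors the observed covariances equal the true-score covariances, so only the own-variance terms attenuate.
True-score variance = [0.63 + 0.93 + 0.56] + 1.4 = 2.12 + 1.4 = 3.52.
Reliability = 3.52 / 4.4 = 0.800.

0.800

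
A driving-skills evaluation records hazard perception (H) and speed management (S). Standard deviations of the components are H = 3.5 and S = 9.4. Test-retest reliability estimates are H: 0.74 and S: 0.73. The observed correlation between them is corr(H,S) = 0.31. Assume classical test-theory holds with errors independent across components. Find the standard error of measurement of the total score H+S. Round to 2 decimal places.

Var(total) = 100.61 + 20.398 = 121.008.
True-score variance = 73.5678 + 20.398 = 93.9658, so reliability = 0.7765.
Error variance = 121.008 − 93.9658 = 27.0422; SEM = √27.0422 = 5.20.

5.20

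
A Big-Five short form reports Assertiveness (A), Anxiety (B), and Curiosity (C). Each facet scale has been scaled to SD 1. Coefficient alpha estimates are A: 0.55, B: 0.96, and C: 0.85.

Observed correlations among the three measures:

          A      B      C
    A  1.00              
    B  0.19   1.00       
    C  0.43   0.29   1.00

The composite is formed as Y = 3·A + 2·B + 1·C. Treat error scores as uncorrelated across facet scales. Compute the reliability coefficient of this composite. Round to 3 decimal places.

0.782

Var(Y) = 3² + 2² + 1 + 2·[6·0.19 + 3·0.43 + 2·0.29] = 14 + 6.02 = 20.02.
Under uncorrelated errors the observed covariances equal the true-score covariances, so only the own-variance terms attenuate.
True-score variance = [3²·0.55 + 2²·0.96 + 0.85] + 6.02 = 9.64 + 6.02 = 15.66.
Reliability = 15.66 / 20.02 = 0.782.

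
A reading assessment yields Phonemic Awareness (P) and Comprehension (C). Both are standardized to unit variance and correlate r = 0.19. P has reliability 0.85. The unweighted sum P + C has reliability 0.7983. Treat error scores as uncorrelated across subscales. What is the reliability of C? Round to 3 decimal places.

Var(P+C) = 2 + 2·0.19 = 2.380.
True-score variance = ρ_P + ρ_C + 2·0.19, so 0.7983 = (0.85 + ρ_C + 0.38) / 2.380.
ρ_C = 0.7983·2.380 − 0.85 − 0.38 = 0.670.

0.670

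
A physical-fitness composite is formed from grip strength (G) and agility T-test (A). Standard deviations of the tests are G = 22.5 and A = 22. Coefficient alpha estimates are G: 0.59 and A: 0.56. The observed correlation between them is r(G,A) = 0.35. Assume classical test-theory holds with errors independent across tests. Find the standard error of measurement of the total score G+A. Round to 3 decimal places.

20.507

Var(total) = 990.25 + 346.5 = 1336.75.
True-score variance = 569.727 + 346.5 = 916.227, so reliability = 0.6854.
Error variance = 1336.75 − 916.227 = 420.523; SEM = √420.523 = 20.507.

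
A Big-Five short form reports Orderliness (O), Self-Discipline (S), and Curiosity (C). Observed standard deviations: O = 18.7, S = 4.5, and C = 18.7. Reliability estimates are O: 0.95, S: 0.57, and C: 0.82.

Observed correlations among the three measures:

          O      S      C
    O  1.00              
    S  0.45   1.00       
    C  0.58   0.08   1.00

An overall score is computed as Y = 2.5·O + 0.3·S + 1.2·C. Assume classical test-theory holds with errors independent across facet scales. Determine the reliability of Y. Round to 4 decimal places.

0.9494

Var(Y) = 2.5²·18.7² + 0.3²·4.5² + 1.2²·18.7² + 2·[0.75·18.7·4.5·0.45 + 3·18.7·18.7·0.58 + 0.36·4.5·18.7·0.08] = 2690.94 + 1278.57 = 3969.51.
With uncorrelated errors the cross-covariances are all true-score covariance, so they carry over unchanged; only the diagonal terms shrink to ρᵢσᵢ².
True-score variance = [2.5²·18.7²·0.95 + 0.3²·4.5²·0.57 + 1.2²·18.7²·0.82] + 1278.57 = 2490.24 + 1278.57 = 3768.81.
Reliability = 3768.81 / 3969.51 = 0.9494.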